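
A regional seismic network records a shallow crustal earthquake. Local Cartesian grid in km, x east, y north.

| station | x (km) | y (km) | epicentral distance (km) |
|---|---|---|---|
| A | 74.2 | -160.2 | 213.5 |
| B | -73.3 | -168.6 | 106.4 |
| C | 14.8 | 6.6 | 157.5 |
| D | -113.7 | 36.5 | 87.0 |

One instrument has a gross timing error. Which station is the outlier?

D

Solve using three stations at a time. Using A, B, C (subtract circle equations pairwise → linear system) gives (x, y) ≈ (-120.9, -73.4).
Distances from that point to each station vs reported:
  A: calculated 213.5 vs reported 213.5 → residual 0.0 km
  B: calculated 106.4 vs reported 106.4 → residual 0.0 km
  C: calculated 157.5 vs reported 157.5 → residual 0.0 km
  D: calculated 110.1 vs reported 87.0 → residual 23.1 km
A, B, C are mutually consistent (residuals ≈ 0); D is off by 23.1 km.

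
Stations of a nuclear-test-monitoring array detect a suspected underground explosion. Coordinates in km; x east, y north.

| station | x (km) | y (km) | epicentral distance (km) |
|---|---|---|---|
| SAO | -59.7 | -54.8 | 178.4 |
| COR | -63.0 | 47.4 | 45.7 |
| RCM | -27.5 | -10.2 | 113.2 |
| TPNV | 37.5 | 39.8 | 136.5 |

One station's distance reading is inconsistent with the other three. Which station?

SAO

Solve using three stations at a time. Using COR, RCM, TPNV (subtract circle equations pairwise → linear system) gives (x, y) ≈ (-92.1, 82.8).
Distances from that point to each station vs reported:
  SAO: calculated 141.4 vs reported 178.4 → residual 37.0 km
  COR: calculated 45.8 vs reported 45.7 → residual 0.1 km
  RCM: calculated 113.3 vs reported 113.2 → residual 0.1 km
  TPNV: calculated 136.5 vs reported 136.5 → residual 0.0 km
COR, RCM, TPNV are mutually consistent (residuals ≈ 0); SAO is off by 37.0 km.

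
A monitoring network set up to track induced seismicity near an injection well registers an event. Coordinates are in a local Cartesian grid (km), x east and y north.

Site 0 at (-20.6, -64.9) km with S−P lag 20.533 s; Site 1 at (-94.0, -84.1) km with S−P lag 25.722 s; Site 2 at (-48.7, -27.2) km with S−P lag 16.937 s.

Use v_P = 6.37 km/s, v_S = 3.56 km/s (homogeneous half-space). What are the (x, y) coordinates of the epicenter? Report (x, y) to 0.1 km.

Distance from S−P lag: d = Δt · v_P v_S / (v_P − v_S) = Δt · (6.37·3.56)/(6.37−3.56) ≈ 8.0702·Δt.
So d_Site 0 = 165.70, d_Site 1 = 207.58, d_Site 2 = 136.68 km.
Circle about each station: (x + 20.6)² + (y + 64.9)² = 165.70²; (x + 94.0)² + (y + 84.1)² = 207.58²; (x + 48.7)² + (y + 27.2)² = 136.68².
Subtracting pairs of circle equations eliminates x²+y² and gives linear equations (the radical axes):
-146.8 x − 38.4 y = -4360.53
-56.2 x + 75.4 y = 7250.23
Solving the 2×2 system: x ≈ 3.8, y ≈ 99.0 km.
Check against Site 0 (with the unrounded x, y): √((x + 20.6)²+(y + 64.9)²) = 165.70 ≈ 165.70 km. ✓

(3.8, 99.0)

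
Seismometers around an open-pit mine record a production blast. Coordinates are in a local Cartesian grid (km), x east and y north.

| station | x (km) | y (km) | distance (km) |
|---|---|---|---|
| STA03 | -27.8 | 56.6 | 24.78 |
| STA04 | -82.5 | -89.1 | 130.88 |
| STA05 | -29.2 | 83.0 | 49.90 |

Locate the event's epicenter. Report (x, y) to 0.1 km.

Circle about each station: (x + 27.8)² + (y − 56.6)² = 24.78²; (x + 82.5)² + (y + 89.1)² = 130.88²; (x + 29.2)² + (y − 83.0)² = 49.90².
Subtracting pairs of circle equations eliminates x²+y² and gives linear equations (the radical axes):
-109.4 x − 291.4 y = -5746.87
-2.8 x + 52.8 y = 1889.28
Solving the 2×2 system: x ≈ -37.5, y ≈ 33.8 km.
Check against STA03 (with the unrounded x, y): √((x + 27.8)²+(y − 56.6)²) = 24.78 ≈ 24.78 km. ✓

(-37.5, 33.8)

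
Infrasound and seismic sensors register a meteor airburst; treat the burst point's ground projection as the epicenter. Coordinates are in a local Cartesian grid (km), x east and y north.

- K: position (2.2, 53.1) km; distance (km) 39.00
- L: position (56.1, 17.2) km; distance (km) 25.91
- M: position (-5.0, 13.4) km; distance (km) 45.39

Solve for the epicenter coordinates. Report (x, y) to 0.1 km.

Circle about each station: (x − 2.2)² + (y − 53.1)² = 39.00²; (x − 56.1)² + (y − 17.2)² = 25.91²; (x + 5.0)² + (y − 13.4)² = 45.39².
Subtracting pairs of circle equations eliminates x²+y² and gives linear equations (the radical axes):
107.8 x − 71.8 y = 1468.27
-14.4 x − 79.4 y = -3159.14
Solving the 2×2 system: x ≈ 35.8, y ≈ 33.3 km.
Check against K (with the unrounded x, y): √((x − 2.2)²+(y − 53.1)²) = 39.00 ≈ 39.00 km. ✓

35.8 km east, 33.3 km north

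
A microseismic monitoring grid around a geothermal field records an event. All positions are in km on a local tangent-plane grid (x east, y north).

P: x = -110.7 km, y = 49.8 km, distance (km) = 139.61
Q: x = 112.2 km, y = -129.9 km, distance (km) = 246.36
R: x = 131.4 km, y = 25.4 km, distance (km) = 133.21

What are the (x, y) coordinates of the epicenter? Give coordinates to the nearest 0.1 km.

x ≈ 20.1 km, y ≈ 98.6 km

Circle about each station: (x + 110.7)² + (y − 49.8)² = 139.61²; (x − 112.2)² + (y + 129.9)² = 246.36²; (x − 131.4)² + (y − 25.4)² = 133.21².
Subtracting the P equation from the Q and R equations removes the quadratic terms:
445.8 x − 359.4 y = -26473.98
484.2 x − 48.8 y = 4922.64
Solving the 2×2 system: x ≈ 20.1, y ≈ 98.6 km.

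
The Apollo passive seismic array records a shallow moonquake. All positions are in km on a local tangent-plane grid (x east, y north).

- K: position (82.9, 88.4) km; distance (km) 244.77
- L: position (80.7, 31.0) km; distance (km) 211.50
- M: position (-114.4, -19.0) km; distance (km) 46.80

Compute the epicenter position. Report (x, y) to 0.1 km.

Circle about each station: (x − 82.9)² + (y − 88.4)² = 244.77²; (x − 80.7)² + (y − 31.0)² = 211.50²; (x + 114.4)² + (y + 19.0)² = 46.80².
Subtracting the K equation from the L and M equations removes the quadratic terms:
-4.4 x − 114.8 y = 7966.62
-394.6 x − 214.8 y = 56483.50
Solving the 2×2 system: x ≈ -107.6, y ≈ -65.3 km.

x ≈ -107.6 km, y ≈ -65.3 km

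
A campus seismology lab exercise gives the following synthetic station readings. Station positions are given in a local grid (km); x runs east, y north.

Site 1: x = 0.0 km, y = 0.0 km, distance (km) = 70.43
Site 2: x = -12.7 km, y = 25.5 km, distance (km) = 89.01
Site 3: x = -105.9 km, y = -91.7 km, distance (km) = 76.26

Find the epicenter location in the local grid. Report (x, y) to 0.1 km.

-36.4 km east, -60.3 km north

Circle about each station: x² + y² = 70.43²; (x + 12.7)² + (y − 25.5)² = 89.01²; (x + 105.9)² + (y + 91.7)² = 76.26².
Subtracting pairs of circle equations eliminates x²+y² and gives linear equations (the radical axes):
-25.4 x + 51.0 y = -2150.86
-211.8 x − 183.4 y = 18768.50
Solving the 2×2 system: x ≈ -36.4, y ≈ -60.3 km.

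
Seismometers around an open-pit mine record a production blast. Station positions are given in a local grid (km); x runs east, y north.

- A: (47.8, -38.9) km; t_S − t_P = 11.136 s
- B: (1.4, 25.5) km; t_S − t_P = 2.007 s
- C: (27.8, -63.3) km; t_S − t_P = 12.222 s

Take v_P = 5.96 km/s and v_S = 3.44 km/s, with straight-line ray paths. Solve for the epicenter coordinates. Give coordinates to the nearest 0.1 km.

Distance from S−P lag: d = Δt · v_P v_S / (v_P − v_S) = Δt · (5.96·3.44)/(5.96−3.44) ≈ 8.1359·Δt.
So d_A = 90.60, d_B = 16.33, d_C = 99.44 km.
Circle about each station: (x − 47.8)² + (y + 38.9)² = 90.60²; (x − 1.4)² + (y − 25.5)² = 16.33²; (x − 27.8)² + (y + 63.3)² = 99.44².
Subtracting the A equation from the B and C equations removes the quadratic terms:
-92.8 x + 128.8 y = 4795.85
-40.0 x − 48.8 y = -698.27
Solving the 2×2 system: x ≈ -14.9, y ≈ 26.5 km.

x ≈ -14.9 km, y ≈ 26.5 km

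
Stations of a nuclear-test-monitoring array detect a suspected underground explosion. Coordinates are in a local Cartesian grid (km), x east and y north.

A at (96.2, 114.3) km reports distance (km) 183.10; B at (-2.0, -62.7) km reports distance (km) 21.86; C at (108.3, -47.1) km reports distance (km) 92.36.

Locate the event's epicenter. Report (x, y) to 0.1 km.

x ≈ 16.0 km, y ≈ -50.3 km

Circle about each station: (x − 96.2)² + (y − 114.3)² = 183.10²; (x + 2.0)² + (y + 62.7)² = 21.86²; (x − 108.3)² + (y + 47.1)² = 92.36².
Subtracting pairs of circle equations eliminates x²+y² and gives linear equations (the radical axes):
-196.4 x − 354.0 y = 14664.11
24.2 x − 322.8 y = 16623.61
Solving the 2×2 system: x ≈ 16.0, y ≈ -50.3 km.
Check against A (with the unrounded x, y): √((x − 96.2)²+(y − 114.3)²) = 183.10 ≈ 183.10 km. ✓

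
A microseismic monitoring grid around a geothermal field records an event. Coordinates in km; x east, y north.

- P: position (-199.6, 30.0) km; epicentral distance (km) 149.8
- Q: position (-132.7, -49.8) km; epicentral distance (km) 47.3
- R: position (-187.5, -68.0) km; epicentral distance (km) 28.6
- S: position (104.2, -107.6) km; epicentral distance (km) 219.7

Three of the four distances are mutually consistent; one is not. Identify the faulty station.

R

Solve using three stations at a time. Using P, Q, S (subtract circle equations pairwise → linear system) gives (x, y) ≈ (-115.0, -93.6).
Distances from that point to each station vs reported:
  P: calculated 149.8 vs reported 149.8 → residual 0.0 km
  Q: calculated 47.3 vs reported 47.3 → residual 0.0 km
  R: calculated 76.9 vs reported 28.6 → residual 48.3 km
  S: calculated 219.7 vs reported 219.7 → residual 0.0 km
P, Q, S are mutually consistent (residuals ≈ 0); R is off by 48.3 km.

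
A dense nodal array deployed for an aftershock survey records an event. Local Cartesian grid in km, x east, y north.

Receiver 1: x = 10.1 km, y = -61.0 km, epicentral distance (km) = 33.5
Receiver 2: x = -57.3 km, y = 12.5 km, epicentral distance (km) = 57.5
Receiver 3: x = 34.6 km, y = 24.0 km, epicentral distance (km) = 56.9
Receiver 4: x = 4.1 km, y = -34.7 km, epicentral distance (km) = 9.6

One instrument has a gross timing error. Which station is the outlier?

Receiver 2

Solve using three stations at a time. Using Receiver 1, Receiver 3, Receiver 4 (subtract circle equations pairwise → linear system) gives (x, y) ≈ (10.4, -27.5).
Distances from that point to each station vs reported:
  Receiver 1: calculated 33.5 vs reported 33.5 → residual 0.0 km
  Receiver 2: calculated 78.7 vs reported 57.5 → residual 21.2 km
  Receiver 3: calculated 56.9 vs reported 56.9 → residual 0.0 km
  Receiver 4: calculated 9.6 vs reported 9.6 → residual 0.0 km
Receiver 1, Receiver 3, Receiver 4 are mutually consistent (residuals ≈ 0); Receiver 2 is off by 21.2 km.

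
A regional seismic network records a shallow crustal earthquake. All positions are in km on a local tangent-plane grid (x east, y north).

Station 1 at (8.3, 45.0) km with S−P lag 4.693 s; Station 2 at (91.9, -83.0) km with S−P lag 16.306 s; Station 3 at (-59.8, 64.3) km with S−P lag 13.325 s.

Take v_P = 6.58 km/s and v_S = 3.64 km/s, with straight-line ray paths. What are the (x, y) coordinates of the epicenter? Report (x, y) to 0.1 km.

x ≈ 46.4 km, y ≈ 41.8 km

Distance from S−P lag: d = Δt · v_P v_S / (v_P − v_S) = Δt · (6.58·3.64)/(6.58−3.64) ≈ 8.1467·Δt.
So d_Station 1 = 38.23, d_Station 2 = 132.84, d_Station 3 = 108.55 km.
Circle about each station: (x − 8.3)² + (y − 45.0)² = 38.23²; (x − 91.9)² + (y + 83.0)² = 132.84²; (x + 59.8)² + (y − 64.3)² = 108.55².
Subtracting the Station 1 equation from the Station 2 and Station 3 equations removes the quadratic terms:
167.2 x − 256.0 y = -2944.21
-136.2 x + 38.6 y = -4704.93
Solving the 2×2 system: x ≈ 46.4, y ≈ 41.8 km.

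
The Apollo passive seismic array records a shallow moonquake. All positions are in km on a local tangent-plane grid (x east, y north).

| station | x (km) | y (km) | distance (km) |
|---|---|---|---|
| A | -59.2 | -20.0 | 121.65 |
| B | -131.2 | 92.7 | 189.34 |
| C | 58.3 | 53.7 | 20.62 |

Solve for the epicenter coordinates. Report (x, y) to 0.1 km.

Circle about each station: (x + 59.2)² + (y + 20.0)² = 121.65²; (x + 131.2)² + (y − 92.7)² = 189.34²; (x − 58.3)² + (y − 53.7)² = 20.62².
Subtracting the A equation from the B and C equations removes the quadratic terms:
-144.0 x + 225.4 y = 851.18
235.0 x + 147.4 y = 16751.48
Solving the 2×2 system: x ≈ 49.2, y ≈ 35.2 km.
Check against A (with the unrounded x, y): √((x + 59.2)²+(y + 20.0)²) = 121.65 ≈ 121.65 km. ✓

x ≈ 49.2 km, y ≈ 35.2 km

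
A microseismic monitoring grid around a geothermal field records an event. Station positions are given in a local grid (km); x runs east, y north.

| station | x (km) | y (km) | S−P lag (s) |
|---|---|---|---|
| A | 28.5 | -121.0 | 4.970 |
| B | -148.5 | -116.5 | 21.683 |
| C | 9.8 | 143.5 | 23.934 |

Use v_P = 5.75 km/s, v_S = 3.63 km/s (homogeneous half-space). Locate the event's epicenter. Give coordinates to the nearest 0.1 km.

Distance from S−P lag: d = Δt · v_P v_S / (v_P − v_S) = Δt · (5.75·3.63)/(5.75−3.63) ≈ 9.8455·Δt.
So d_A = 48.93, d_B = 213.48, d_C = 235.64 km.
Circle about each station: (x − 28.5)² + (y + 121.0)² = 48.93²; (x + 148.5)² + (y + 116.5)² = 213.48²; (x − 9.8)² + (y − 143.5)² = 235.64².
Subtracting pairs of circle equations eliminates x²+y² and gives linear equations (the radical axes):
-354.0 x + 9.0 y = -23008.32
-37.4 x + 529.0 y = -47897.02
Solving the 2×2 system: x ≈ 62.8, y ≈ -86.1 km.

62.8 km east, -86.1 km north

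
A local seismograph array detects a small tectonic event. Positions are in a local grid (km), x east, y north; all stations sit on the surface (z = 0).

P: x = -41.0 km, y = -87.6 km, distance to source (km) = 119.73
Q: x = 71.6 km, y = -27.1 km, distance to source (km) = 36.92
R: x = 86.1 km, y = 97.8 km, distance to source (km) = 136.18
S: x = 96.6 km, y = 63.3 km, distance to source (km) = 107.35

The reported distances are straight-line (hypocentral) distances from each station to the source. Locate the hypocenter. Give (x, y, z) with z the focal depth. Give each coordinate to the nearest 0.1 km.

Each station gives a sphere (x−x_i)² + (y−y_i)² + z² = d_i² (stations at z=0).
Subtracting the P sphere from Q and R: z² cancels, leaving linear equations in x and y:
225.2 x + 121.0 y = 9478.40
254.2 x + 370.8 y = 3413.57
Solving: x ≈ 58.802, y ≈ -31.105 km (keep extra digits for the depth step; rounded: 58.8, -31.1).
Then from the P sphere: z² = 119.73² − (x + 41.0)² − (y + 87.6)² with x = 58.802, y = -31.105, so z ≈ 34.397 ≈ 34.4 km.

(58.8, -31.1, 34.4)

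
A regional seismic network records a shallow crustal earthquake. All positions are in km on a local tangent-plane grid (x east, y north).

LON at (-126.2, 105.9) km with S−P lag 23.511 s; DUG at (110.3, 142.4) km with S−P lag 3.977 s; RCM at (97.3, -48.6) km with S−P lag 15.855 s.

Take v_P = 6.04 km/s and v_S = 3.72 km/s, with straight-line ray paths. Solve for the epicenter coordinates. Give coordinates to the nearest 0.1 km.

x ≈ 101.5 km, y ≈ 104.9 km

Distance from S−P lag: d = Δt · v_P v_S / (v_P − v_S) = Δt · (6.04·3.72)/(6.04−3.72) ≈ 9.6848·Δt.
So d_LON = 227.70, d_DUG = 38.52, d_RCM = 153.55 km.
Circle about each station: (x + 126.2)² + (y − 105.9)² = 227.70²; (x − 110.3)² + (y − 142.4)² = 38.52²; (x − 97.3)² + (y + 48.6)² = 153.55².
Subtracting the LON equation from the DUG and RCM equations removes the quadratic terms:
473.0 x + 73.0 y = 55666.10
447.0 x − 309.0 y = 12957.69
Solving the 2×2 system: x ≈ 101.5, y ≈ 104.9 km.
Check against LON (with the unrounded x, y): √((x + 126.2)²+(y − 105.9)²) = 227.70 ≈ 227.70 km. ✓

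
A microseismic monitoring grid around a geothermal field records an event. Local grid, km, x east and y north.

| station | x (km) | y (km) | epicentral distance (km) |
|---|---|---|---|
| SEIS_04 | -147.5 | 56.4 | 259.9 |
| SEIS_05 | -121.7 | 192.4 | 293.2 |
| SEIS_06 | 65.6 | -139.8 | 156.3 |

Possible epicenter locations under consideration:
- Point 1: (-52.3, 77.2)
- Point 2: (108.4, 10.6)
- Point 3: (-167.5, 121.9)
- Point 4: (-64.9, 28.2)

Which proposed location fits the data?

For each candidate, compare |candidate − station| to the reported distance:
Point 1: residuals SEIS_04 162.5, SEIS_05 158.7, SEIS_06 90.7 → max 162.5 km
Point 2: residuals SEIS_04 0.1, SEIS_05 0.1, SEIS_06 0.1 → max 0.1 km
Point 3: residuals SEIS_04 191.4, SEIS_05 209.1, SEIS_06 194.2 → max 209.1 km
Point 4: residuals SEIS_04 172.6, SEIS_05 119.5, SEIS_06 56.4 → max 172.6 km
Only Point 2 has all residuals ≈ 0.

Point 2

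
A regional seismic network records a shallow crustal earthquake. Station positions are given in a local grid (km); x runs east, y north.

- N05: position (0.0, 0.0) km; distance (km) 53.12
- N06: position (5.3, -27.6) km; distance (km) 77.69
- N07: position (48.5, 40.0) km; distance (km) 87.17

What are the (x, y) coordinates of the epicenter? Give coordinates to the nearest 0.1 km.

(-38.6, 36.5)

Circle about each station: x² + y² = 53.12²; (x − 5.3)² + (y + 27.6)² = 77.69²; (x − 48.5)² + (y − 40.0)² = 87.17².
Subtracting the N05 equation from the N06 and N07 equations removes the quadratic terms:
10.6 x − 55.2 y = -2424.15
97.0 x + 80.0 y = -824.62
Solving the 2×2 system: x ≈ -38.6, y ≈ 36.5 km.
Check against N05 (with the unrounded x, y): √(x²+y²) = 53.13 ≈ 53.12 km. ✓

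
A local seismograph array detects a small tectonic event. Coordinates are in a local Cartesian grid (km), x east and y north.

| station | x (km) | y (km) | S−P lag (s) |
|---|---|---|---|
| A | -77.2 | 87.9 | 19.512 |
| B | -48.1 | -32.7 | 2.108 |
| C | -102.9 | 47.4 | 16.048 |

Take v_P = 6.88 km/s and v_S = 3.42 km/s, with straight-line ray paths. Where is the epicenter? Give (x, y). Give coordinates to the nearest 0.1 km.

Distance from S−P lag: d = Δt · v_P v_S / (v_P − v_S) = Δt · (6.88·3.42)/(6.88−3.42) ≈ 6.8005·Δt.
So d_A = 132.69, d_B = 14.34, d_C = 109.13 km.
Circle about each station: (x + 77.2)² + (y − 87.9)² = 132.69²; (x + 48.1)² + (y + 32.7)² = 14.34²; (x + 102.9)² + (y − 47.4)² = 109.13².
Subtracting pairs of circle equations eliminates x²+y² and gives linear equations (the radical axes):
58.2 x − 241.2 y = 7097.65
-51.4 x − 81.0 y = 4846.20
Solving the 2×2 system: x ≈ -34.7, y ≈ -37.8 km.

-34.7 km east, -37.8 km north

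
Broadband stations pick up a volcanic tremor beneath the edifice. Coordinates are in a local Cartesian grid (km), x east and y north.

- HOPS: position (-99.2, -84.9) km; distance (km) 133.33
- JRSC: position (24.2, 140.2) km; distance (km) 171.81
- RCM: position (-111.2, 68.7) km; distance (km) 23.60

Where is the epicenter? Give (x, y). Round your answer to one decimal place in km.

x ≈ -120.0 km, y ≈ 46.8 km

Circle about each station: (x + 99.2)² + (y + 84.9)² = 133.33²; (x − 24.2)² + (y − 140.2)² = 171.81²; (x + 111.2)² + (y − 68.7)² = 23.60².
Subtracting the HOPS equation from the JRSC and RCM equations removes the quadratic terms:
246.8 x + 450.2 y = -8548.76
-24.0 x + 307.2 y = 17256.41
Solving the 2×2 system: x ≈ -120.0, y ≈ 46.8 km.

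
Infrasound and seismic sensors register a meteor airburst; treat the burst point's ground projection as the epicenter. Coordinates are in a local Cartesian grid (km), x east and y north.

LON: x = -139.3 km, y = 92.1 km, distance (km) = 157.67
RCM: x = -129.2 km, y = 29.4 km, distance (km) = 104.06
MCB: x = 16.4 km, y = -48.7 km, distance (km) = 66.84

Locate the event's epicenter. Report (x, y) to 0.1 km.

Circle about each station: (x + 139.3)² + (y − 92.1)² = 157.67²; (x + 129.2)² + (y − 29.4)² = 104.06²; (x − 16.4)² + (y + 48.7)² = 66.84².
Subtracting the LON equation from the RCM and MCB equations removes the quadratic terms:
20.2 x − 125.4 y = 3701.45
311.4 x − 281.6 y = -4854.01
Solving the 2×2 system: x ≈ -49.5, y ≈ -37.5 km.

(-49.5, -37.5)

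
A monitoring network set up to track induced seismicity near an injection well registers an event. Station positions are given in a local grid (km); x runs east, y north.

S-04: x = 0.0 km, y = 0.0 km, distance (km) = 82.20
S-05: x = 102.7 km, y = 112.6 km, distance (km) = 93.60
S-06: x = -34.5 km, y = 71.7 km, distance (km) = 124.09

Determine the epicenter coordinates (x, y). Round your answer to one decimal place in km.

Circle about each station: x² + y² = 82.20²; (x − 102.7)² + (y − 112.6)² = 93.60²; (x + 34.5)² + (y − 71.7)² = 124.09².
Subtracting pairs of circle equations eliminates x²+y² and gives linear equations (the radical axes):
205.4 x + 225.2 y = 21221.93
-69.0 x + 143.4 y = -2310.35
Solving the 2×2 system: x ≈ 79.2, y ≈ 22.0 km.

79.2 km east, 22.0 km north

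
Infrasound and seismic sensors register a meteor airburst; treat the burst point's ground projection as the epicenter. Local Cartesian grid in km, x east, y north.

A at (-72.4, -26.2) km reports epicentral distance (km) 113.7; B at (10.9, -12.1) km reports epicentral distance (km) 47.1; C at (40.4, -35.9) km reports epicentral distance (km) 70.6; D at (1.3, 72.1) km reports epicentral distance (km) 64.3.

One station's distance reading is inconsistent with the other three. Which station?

Solve using three stations at a time. Using A, B, C (subtract circle equations pairwise → linear system) gives (x, y) ≈ (24.7, 32.9).
Distances from that point to each station vs reported:
  A: calculated 113.7 vs reported 113.7 → residual 0.0 km
  B: calculated 47.1 vs reported 47.1 → residual 0.0 km
  C: calculated 70.6 vs reported 70.6 → residual 0.0 km
  D: calculated 45.6 vs reported 64.3 → residual 18.7 km
A, B, C are mutually consistent (residuals ≈ 0); D is off by 18.7 km.

D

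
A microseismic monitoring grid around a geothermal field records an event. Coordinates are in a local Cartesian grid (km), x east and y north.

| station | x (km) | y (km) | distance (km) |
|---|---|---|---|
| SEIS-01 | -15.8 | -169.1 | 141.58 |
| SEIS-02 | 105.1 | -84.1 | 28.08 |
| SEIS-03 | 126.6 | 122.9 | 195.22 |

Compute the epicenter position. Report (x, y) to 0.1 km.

(82.6, -67.3)

Circle about each station: (x + 15.8)² + (y + 169.1)² = 141.58²; (x − 105.1)² + (y + 84.1)² = 28.08²; (x − 126.6)² + (y − 122.9)² = 195.22².
Subtracting the SEIS-01 equation from the SEIS-02 and SEIS-03 equations removes the quadratic terms:
241.8 x + 170.0 y = 8530.78
284.8 x + 584.0 y = -15778.43
Solving the 2×2 system: x ≈ 82.6, y ≈ -67.3 km.
Check against SEIS-01 (with the unrounded x, y): √((x + 15.8)²+(y + 169.1)²) = 141.58 ≈ 141.58 km. ✓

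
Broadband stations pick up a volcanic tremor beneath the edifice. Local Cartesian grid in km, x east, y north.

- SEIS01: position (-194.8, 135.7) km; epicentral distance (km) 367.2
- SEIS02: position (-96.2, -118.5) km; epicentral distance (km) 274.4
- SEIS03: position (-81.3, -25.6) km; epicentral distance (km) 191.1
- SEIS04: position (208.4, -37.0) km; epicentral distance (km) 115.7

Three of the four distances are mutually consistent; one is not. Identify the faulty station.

Solve using three stations at a time. Using SEIS01, SEIS03, SEIS04 (subtract circle equations pairwise → linear system) gives (x, y) ≈ (101.5, -81.1).
Distances from that point to each station vs reported:
  SEIS01: calculated 367.2 vs reported 367.2 → residual 0.0 km
  SEIS02: calculated 201.2 vs reported 274.4 → residual 73.2 km
  SEIS03: calculated 191.1 vs reported 191.1 → residual 0.0 km
  SEIS04: calculated 115.6 vs reported 115.7 → residual 0.1 km
SEIS01, SEIS03, SEIS04 are mutually consistent (residuals ≈ 0); SEIS02 is off by 73.2 km.

SEIS02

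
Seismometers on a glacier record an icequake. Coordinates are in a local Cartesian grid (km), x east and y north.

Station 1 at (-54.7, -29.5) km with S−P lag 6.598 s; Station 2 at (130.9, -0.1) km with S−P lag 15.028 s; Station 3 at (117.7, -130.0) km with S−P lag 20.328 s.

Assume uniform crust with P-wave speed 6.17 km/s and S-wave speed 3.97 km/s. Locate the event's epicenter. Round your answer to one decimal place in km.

-31.5 km east, 40.2 km north

Distance from S−P lag: d = Δt · v_P v_S / (v_P − v_S) = Δt · (6.17·3.97)/(6.17−3.97) ≈ 11.1340·Δt.
So d_Station 1 = 73.46, d_Station 2 = 167.32, d_Station 3 = 226.33 km.
Circle about each station: (x + 54.7)² + (y + 29.5)² = 73.46²; (x − 130.9)² + (y + 0.1)² = 167.32²; (x − 117.7)² + (y + 130.0)² = 226.33².
Subtracting pairs of circle equations eliminates x²+y² and gives linear equations (the radical axes):
371.2 x + 58.8 y = -9327.13
344.8 x − 201.0 y = -18937.95
Solving the 2×2 system: x ≈ -31.5, y ≈ 40.2 km.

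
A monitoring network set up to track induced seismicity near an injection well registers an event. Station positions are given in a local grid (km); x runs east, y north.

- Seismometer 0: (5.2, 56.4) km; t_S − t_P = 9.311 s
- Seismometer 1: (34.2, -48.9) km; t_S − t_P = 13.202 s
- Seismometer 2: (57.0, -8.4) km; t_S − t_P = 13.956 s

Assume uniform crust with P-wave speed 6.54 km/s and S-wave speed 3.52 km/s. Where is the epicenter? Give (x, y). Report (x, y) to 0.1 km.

Distance from S−P lag: d = Δt · v_P v_S / (v_P − v_S) = Δt · (6.54·3.52)/(6.54−3.52) ≈ 7.6228·Δt.
So d_Seismometer 0 = 70.98, d_Seismometer 1 = 100.64, d_Seismometer 2 = 106.38 km.
Circle about each station: (x − 5.2)² + (y − 56.4)² = 70.98²; (x − 34.2)² + (y + 48.9)² = 100.64²; (x − 57.0)² + (y + 8.4)² = 106.38².
Subtracting the Seismometer 0 equation from the Seismometer 1 and Seismometer 2 equations removes the quadratic terms:
58.0 x − 210.6 y = -4737.40
103.6 x − 129.6 y = -6166.98
Solving the 2×2 system: x ≈ -47.9, y ≈ 9.3 km.

x ≈ -47.9 km, y ≈ 9.3 km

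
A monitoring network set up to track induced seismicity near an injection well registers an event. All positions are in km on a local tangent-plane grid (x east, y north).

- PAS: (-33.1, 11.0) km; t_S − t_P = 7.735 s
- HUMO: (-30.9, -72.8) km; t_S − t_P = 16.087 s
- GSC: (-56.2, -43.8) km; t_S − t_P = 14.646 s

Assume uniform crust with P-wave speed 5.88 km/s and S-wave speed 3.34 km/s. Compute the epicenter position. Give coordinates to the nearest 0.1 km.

18.4 km east, 41.4 km north

Distance from S−P lag: d = Δt · v_P v_S / (v_P − v_S) = Δt · (5.88·3.34)/(5.88−3.34) ≈ 7.7320·Δt.
So d_PAS = 59.81, d_HUMO = 124.38, d_GSC = 113.24 km.
Circle about each station: (x + 33.1)² + (y − 11.0)² = 59.81²; (x + 30.9)² + (y + 72.8)² = 124.38²; (x + 56.2)² + (y + 43.8)² = 113.24².
Subtracting pairs of circle equations eliminates x²+y² and gives linear equations (the radical axes):
4.4 x − 167.6 y = -6855.11
-46.2 x − 109.6 y = -5385.79
Solving the 2×2 system: x ≈ 18.4, y ≈ 41.4 km.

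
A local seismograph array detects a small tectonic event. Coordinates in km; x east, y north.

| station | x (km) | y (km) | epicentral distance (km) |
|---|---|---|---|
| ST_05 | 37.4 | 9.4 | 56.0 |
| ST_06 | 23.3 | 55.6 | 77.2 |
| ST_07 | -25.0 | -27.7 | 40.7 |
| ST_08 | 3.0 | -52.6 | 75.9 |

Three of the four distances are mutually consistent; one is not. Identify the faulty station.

Solve using three stations at a time. Using ST_06, ST_07, ST_08 (subtract circle equations pairwise → linear system) gives (x, y) ≈ (-39.3, 10.4).
Distances from that point to each station vs reported:
  ST_05: calculated 76.7 vs reported 56.0 → residual 20.7 km
  ST_06: calculated 77.2 vs reported 77.2 → residual 0.0 km
  ST_07: calculated 40.7 vs reported 40.7 → residual 0.0 km
  ST_08: calculated 75.9 vs reported 75.9 → residual 0.0 km
ST_06, ST_07, ST_08 are mutually consistent (residuals ≈ 0); ST_05 is off by 20.7 km.

ST_05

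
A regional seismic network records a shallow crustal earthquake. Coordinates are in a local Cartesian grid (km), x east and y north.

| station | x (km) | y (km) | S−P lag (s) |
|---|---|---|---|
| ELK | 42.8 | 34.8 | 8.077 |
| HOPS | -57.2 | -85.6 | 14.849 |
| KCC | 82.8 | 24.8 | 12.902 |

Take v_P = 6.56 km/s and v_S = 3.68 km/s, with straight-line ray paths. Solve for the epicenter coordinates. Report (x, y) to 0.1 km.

(-24.9, 34.6)

Distance from S−P lag: d = Δt · v_P v_S / (v_P − v_S) = Δt · (6.56·3.68)/(6.56−3.68) ≈ 8.3822·Δt.
So d_ELK = 67.70, d_HOPS = 124.47, d_KCC = 108.15 km.
Circle about each station: (x − 42.8)² + (y − 34.8)² = 67.70²; (x + 57.2)² + (y + 85.6)² = 124.47²; (x − 82.8)² + (y − 24.8)² = 108.15².
Subtracting the ELK equation from the HOPS and KCC equations removes the quadratic terms:
-200.0 x − 240.8 y = -3353.17
80.0 x − 20.0 y = -2685.13
Solving the 2×2 system: x ≈ -24.9, y ≈ 34.6 km.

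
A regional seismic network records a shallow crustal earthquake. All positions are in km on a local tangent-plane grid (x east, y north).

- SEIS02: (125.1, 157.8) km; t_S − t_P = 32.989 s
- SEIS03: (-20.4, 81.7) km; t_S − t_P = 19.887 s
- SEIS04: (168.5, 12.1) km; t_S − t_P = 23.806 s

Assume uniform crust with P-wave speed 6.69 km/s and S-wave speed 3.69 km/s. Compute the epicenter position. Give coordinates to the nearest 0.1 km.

-3.8 km east, -81.1 km north

Distance from S−P lag: d = Δt · v_P v_S / (v_P − v_S) = Δt · (6.69·3.69)/(6.69−3.69) ≈ 8.2287·Δt.
So d_SEIS02 = 271.46, d_SEIS03 = 163.64, d_SEIS04 = 195.89 km.
Circle about each station: (x − 125.1)² + (y − 157.8)² = 271.46²; (x + 20.4)² + (y − 81.7)² = 163.64²; (x − 168.5)² + (y − 12.1)² = 195.89².
Subtracting the SEIS02 equation from the SEIS03 and SEIS04 equations removes the quadratic terms:
-291.0 x − 152.2 y = 13452.68
86.8 x − 291.4 y = 23305.45
Solving the 2×2 system: x ≈ -3.8, y ≈ -81.1 km.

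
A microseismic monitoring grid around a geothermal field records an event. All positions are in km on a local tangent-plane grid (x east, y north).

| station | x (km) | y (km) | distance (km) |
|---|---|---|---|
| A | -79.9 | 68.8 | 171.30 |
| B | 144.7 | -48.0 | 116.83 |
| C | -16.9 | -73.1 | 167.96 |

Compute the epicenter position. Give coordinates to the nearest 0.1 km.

(90.9, 55.7)

Circle about each station: (x + 79.9)² + (y − 68.8)² = 171.30²; (x − 144.7)² + (y + 48.0)² = 116.83²; (x + 16.9)² + (y + 73.1)² = 167.96².
Subtracting pairs of circle equations eliminates x²+y² and gives linear equations (the radical axes):
449.2 x − 233.6 y = 27819.08
126.0 x − 283.8 y = -4355.10
Solving the 2×2 system: x ≈ 90.9, y ≈ 55.7 km.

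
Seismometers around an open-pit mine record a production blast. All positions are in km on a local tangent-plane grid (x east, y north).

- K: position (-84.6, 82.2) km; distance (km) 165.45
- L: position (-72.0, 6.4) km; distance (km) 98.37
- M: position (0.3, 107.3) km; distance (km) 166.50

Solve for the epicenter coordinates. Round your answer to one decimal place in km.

(1.3, -59.2)

Circle about each station: (x + 84.6)² + (y − 82.2)² = 165.45²; (x + 72.0)² + (y − 6.4)² = 98.37²; (x − 0.3)² + (y − 107.3)² = 166.50².
Subtracting pairs of circle equations eliminates x²+y² and gives linear equations (the radical axes):
25.2 x − 151.6 y = 9008.01
169.8 x + 50.2 y = -2749.17
Solving the 2×2 system: x ≈ 1.3, y ≈ -59.2 km.
Check against K (with the unrounded x, y): √((x + 84.6)²+(y − 82.2)²) = 165.45 ≈ 165.45 km. ✓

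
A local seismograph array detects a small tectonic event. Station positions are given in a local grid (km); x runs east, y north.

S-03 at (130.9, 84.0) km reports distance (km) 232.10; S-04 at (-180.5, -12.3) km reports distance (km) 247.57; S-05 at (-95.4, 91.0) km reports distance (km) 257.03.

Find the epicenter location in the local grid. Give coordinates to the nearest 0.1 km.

Circle about each station: (x − 130.9)² + (y − 84.0)² = 232.10²; (x + 180.5)² + (y + 12.3)² = 247.57²; (x + 95.4)² + (y − 91.0)² = 257.03².
Subtracting the S-03 equation from the S-04 and S-05 equations removes the quadratic terms:
-622.8 x − 192.6 y = 1120.24
-452.6 x + 14.0 y = -19002.66
Solving the 2×2 system: x ≈ 38.0, y ≈ -128.7 km.

(38.0, -128.7)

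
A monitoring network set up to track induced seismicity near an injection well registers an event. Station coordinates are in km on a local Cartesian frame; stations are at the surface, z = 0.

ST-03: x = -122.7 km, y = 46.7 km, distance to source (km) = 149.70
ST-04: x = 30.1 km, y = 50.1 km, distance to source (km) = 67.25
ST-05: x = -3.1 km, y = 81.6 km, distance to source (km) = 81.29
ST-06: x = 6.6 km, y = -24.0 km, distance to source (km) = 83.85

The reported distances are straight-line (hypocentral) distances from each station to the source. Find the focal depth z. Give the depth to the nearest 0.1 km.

Each station gives a sphere (x−x_i)² + (y−y_i)² + z² = d_i² (stations at z=0).
Subtracting the ST-03 sphere from ST-04 and ST-05: z² cancels, leaving linear equations in x and y:
305.6 x + 6.8 y = 4067.37
239.2 x + 69.8 y = 5234.02
Solving: x ≈ 12.602, y ≈ 31.800 km (keep extra digits for the depth step; rounded: 12.6, 31.8).
Then from the ST-03 sphere: z² = 149.70² − (x + 122.7)² − (y − 46.7)² with x = 12.602, y = 31.800, so z ≈ 62.301 ≈ 62.3 km.

depth ≈ 62.3 km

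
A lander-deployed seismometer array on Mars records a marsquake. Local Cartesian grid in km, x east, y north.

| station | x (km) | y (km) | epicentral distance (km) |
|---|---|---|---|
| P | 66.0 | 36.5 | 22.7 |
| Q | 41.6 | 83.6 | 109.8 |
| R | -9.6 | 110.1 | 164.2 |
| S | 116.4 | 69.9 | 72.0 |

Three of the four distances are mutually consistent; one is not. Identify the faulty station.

Solve using three stations at a time. Using Q, R, S (subtract circle equations pairwise → linear system) gives (x, y) ≈ (110.6, -1.7).
Distances from that point to each station vs reported:
  P: calculated 58.7 vs reported 22.7 → residual 36.0 km
  Q: calculated 109.7 vs reported 109.8 → residual 0.1 km
  R: calculated 164.1 vs reported 164.2 → residual 0.1 km
  S: calculated 71.8 vs reported 72.0 → residual 0.2 km
Q, R, S are mutually consistent (residuals ≈ 0); P is off by 36.0 km.

P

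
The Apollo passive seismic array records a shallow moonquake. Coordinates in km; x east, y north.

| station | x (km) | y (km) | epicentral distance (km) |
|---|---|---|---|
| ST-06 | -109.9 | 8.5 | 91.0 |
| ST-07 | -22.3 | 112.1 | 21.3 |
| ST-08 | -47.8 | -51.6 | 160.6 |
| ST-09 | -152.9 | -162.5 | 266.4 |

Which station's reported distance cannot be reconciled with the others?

ST-07

Solve using three stations at a time. Using ST-06, ST-08, ST-09 (subtract circle equations pairwise → linear system) gives (x, y) ≈ (-103.0, 99.2).
Distances from that point to each station vs reported:
  ST-06: calculated 90.9 vs reported 91.0 → residual 0.1 km
  ST-07: calculated 81.7 vs reported 21.3 → residual 60.4 km
  ST-08: calculated 160.6 vs reported 160.6 → residual 0.0 km
  ST-09: calculated 266.4 vs reported 266.4 → residual 0.0 km
ST-06, ST-08, ST-09 are mutually consistent (residuals ≈ 0); ST-07 is off by 60.4 km.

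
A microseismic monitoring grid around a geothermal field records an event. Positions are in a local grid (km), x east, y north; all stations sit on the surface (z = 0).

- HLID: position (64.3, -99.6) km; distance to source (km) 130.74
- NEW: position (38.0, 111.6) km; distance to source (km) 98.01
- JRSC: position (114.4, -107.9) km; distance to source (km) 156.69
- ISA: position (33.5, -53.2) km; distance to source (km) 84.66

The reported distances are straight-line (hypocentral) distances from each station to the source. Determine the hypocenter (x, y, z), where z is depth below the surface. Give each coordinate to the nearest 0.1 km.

x ≈ 35.7 km, y ≈ 21.8 km, depth ≈ 39.2 km

Each station gives a sphere (x−x_i)² + (y−y_i)² + z² = d_i² (stations at z=0).
Subtracting the HLID sphere from NEW and JRSC: z² cancels, leaving linear equations in x and y:
-52.6 x + 422.4 y = 7330.90
100.2 x − 16.6 y = 3216.31
Solving: x ≈ 35.711, y ≈ 21.802 km (keep extra digits for the depth step; rounded: 35.7, 21.8).
Then from the HLID sphere: z² = 130.74² − (x − 64.3)² − (y + 99.6)² with x = 35.711, y = 21.802, so z ≈ 39.207 ≈ 39.2 km.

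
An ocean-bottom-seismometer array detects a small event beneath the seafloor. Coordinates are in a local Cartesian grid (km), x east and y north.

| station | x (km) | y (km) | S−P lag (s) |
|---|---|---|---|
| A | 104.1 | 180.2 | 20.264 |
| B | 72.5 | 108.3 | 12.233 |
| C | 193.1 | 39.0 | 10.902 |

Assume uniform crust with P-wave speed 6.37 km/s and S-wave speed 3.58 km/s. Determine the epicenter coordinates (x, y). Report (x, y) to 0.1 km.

Distance from S−P lag: d = Δt · v_P v_S / (v_P − v_S) = Δt · (6.37·3.58)/(6.37−3.58) ≈ 8.1737·Δt.
So d_A = 165.63, d_B = 99.99, d_C = 89.11 km.
Circle about each station: (x − 104.1)² + (y − 180.2)² = 165.63²; (x − 72.5)² + (y − 108.3)² = 99.99²; (x − 193.1)² + (y − 39.0)² = 89.11².
Subtracting pairs of circle equations eliminates x²+y² and gives linear equations (the radical axes):
-63.2 x − 143.8 y = -8888.41
178.0 x − 282.4 y = 14992.46
Solving the 2×2 system: x ≈ 107.4, y ≈ 14.6 km.
Check against A (with the unrounded x, y): √((x − 104.1)²+(y − 180.2)²) = 165.63 ≈ 165.63 km. ✓

107.4 km east, 14.6 km north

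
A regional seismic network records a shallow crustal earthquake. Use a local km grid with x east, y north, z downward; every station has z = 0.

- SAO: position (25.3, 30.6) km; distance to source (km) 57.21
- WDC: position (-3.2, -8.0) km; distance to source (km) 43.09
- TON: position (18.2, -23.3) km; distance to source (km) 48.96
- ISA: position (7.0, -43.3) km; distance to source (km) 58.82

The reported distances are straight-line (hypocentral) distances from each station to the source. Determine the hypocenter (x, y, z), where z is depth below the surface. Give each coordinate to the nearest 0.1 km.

Each station gives a sphere (x−x_i)² + (y−y_i)² + z² = d_i² (stations at z=0).
Subtracting the SAO sphere from WDC and TON: z² cancels, leaving linear equations in x and y:
-57.0 x − 77.2 y = -85.97
-14.2 x − 107.8 y = 173.58
Solving: x ≈ 4.490, y ≈ -2.202 km (keep extra digits for the depth step; rounded: 4.5, -2.2).
Then from the SAO sphere: z² = 57.21² − (x − 25.3)² − (y − 30.6)² with x = 4.490, y = -2.202, so z ≈ 41.999 ≈ 42.0 km.

(4.5, -2.2, 42.0)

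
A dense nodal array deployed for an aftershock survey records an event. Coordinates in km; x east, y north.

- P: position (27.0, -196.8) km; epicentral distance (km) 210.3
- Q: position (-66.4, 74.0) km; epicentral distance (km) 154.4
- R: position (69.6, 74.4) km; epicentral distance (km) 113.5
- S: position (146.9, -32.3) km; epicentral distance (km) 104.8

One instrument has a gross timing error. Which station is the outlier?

P

Solve using three stations at a time. Using Q, R, S (subtract circle equations pairwise → linear system) gives (x, y) ≈ (42.2, -35.7).
Distances from that point to each station vs reported:
  P: calculated 161.8 vs reported 210.3 → residual 48.5 km
  Q: calculated 154.4 vs reported 154.4 → residual 0.0 km
  R: calculated 113.5 vs reported 113.5 → residual 0.0 km
  S: calculated 104.7 vs reported 104.8 → residual 0.1 km
Q, R, S are mutually consistent (residuals ≈ 0); P is off by 48.5 km.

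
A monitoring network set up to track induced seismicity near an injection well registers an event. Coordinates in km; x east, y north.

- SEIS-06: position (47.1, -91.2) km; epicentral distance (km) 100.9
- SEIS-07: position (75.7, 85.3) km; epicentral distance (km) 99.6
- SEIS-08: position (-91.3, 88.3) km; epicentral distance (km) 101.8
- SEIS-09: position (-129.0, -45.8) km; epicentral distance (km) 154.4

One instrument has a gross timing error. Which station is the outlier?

Solve using three stations at a time. Using SEIS-06, SEIS-07, SEIS-09 (subtract circle equations pairwise → linear system) gives (x, y) ≈ (16.8, 5.0).
Distances from that point to each station vs reported:
  SEIS-06: calculated 100.9 vs reported 100.9 → residual 0.0 km
  SEIS-07: calculated 99.6 vs reported 99.6 → residual 0.0 km
  SEIS-08: calculated 136.4 vs reported 101.8 → residual 34.6 km
  SEIS-09: calculated 154.4 vs reported 154.4 → residual 0.0 km
SEIS-06, SEIS-07, SEIS-09 are mutually consistent (residuals ≈ 0); SEIS-08 is off by 34.6 km.

SEIS-08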